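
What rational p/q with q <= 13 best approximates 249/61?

49/12

Expand x = 249/61 as a continued fraction with the Euclidean algorithm:
  249 = 4*61 + 5, so a_0 = 4.
  61 = 12*5 + 1, so a_1 = 12.
  5 = 5*1 + 0, so a_2 = 5.
so x = [4; 12, 5].
Convergents (p_i = a_i*p_{i-1} + p_{i-2}, q_i = a_i*q_{i-1} + q_{i-2} with p_{-2}=0, p_{-1}=1, q_{-2}=1, q_{-1}=0), until the denominator exceeds 13:
  i=0: a_0=4, p_0 = 4*1 + 0 = 4, q_0 = 4*0 + 1 = 1.
  i=1: a_1=12, p_1 = 12*4 + 1 = 49, q_1 = 12*1 + 0 = 12.
  i=2: a_2=5, p_2 = 5*49 + 4 = 249, q_2 = 5*12 + 1 = 61.
q_2 = 61 > 13, so the last convergent with denominator <= 13 is p_1/q_1 = 49/12.
The closest fraction with denominator <= 13 is either p_1/q_1 or the intermediate fraction (k*p_1 + p_0)/(k*q_1 + q_0) with the largest k >= 1 whose denominator stays <= 13; these approach x as k grows, and every other convergent or intermediate fraction in range is farther away.
Largest k: floor((13 - q_0)/q_1) = floor((13 - 1)/12) = 1.
That gives (1*49 + 4)/(1*12 + 1) = 53/13.
Compare the errors: |x - 49/12| = |249*12 - 49*61|/(61*12) = 1/732, and |x - 53/13| = |249*13 - 53*61|/(61*13) = 4/793.
Cross-multiplying, 1*793 = 793 < 2928 = 4*732, so 1/732 is smaller: the convergent 49/12 is closer to x than 53/13.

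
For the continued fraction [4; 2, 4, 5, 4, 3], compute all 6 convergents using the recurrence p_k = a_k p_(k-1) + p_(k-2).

Using the convergent recurrence p_i = a_i*p_{i-1} + p_{i-2}, q_i = a_i*q_{i-1} + q_{i-2} with p_{-2}=0, p_{-1}=1, q_{-2}=1, q_{-1}=0:
  i=0: a_0=4, p_0 = 4*1 + 0 = 4, q_0 = 4*0 + 1 = 1.
  i=1: a_1=2, p_1 = 2*4 + 1 = 9, q_1 = 2*1 + 0 = 2.
  i=2: a_2=4, p_2 = 4*9 + 4 = 40, q_2 = 4*2 + 1 = 9.
  i=3: a_3=5, p_3 = 5*40 + 9 = 209, q_3 = 5*9 + 2 = 47.
  i=4: a_4=4, p_4 = 4*209 + 40 = 876, q_4 = 4*47 + 9 = 197.
  i=5: a_5=3, p_5 = 3*876 + 209 = 2837, q_5 = 3*197 + 47 = 638.

4/1, 9/2, 40/9, 209/47, 876/197, 2837/638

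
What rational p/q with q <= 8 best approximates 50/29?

12/7

Expand x = 50/29 as a continued fraction with the Euclidean algorithm:
  50 = 1*29 + 21, so a_0 = 1.
  29 = 1*21 + 8, so a_1 = 1.
  21 = 2*8 + 5, so a_2 = 2.
  8 = 1*5 + 3, so a_3 = 1.
  5 = 1*3 + 2, so a_4 = 1.
  3 = 1*2 + 1, so a_5 = 1.
  2 = 2*1 + 0, so a_6 = 2.
so x = [1; 1, 2, 1, 1, 1, 2].
Convergents (p_i = a_i*p_{i-1} + p_{i-2}, q_i = a_i*q_{i-1} + q_{i-2} with p_{-2}=0, p_{-1}=1, q_{-2}=1, q_{-1}=0), until the denominator exceeds 8:
  i=0: a_0=1, p_0 = 1*1 + 0 = 1, q_0 = 1*0 + 1 = 1.
  i=1: a_1=1, p_1 = 1*1 + 1 = 2, q_1 = 1*1 + 0 = 1.
  i=2: a_2=2, p_2 = 2*2 + 1 = 5, q_2 = 2*1 + 1 = 3.
  i=3: a_3=1, p_3 = 1*5 + 2 = 7, q_3 = 1*3 + 1 = 4.
  i=4: a_4=1, p_4 = 1*7 + 5 = 12, q_4 = 1*4 + 3 = 7.
  i=5: a_5=1, p_5 = 1*12 + 7 = 19, q_5 = 1*7 + 4 = 11.
q_5 = 11 > 8, so the last convergent with denominator <= 8 is p_4/q_4 = 12/7.
The closest fraction with denominator <= 8 is either p_4/q_4 or the intermediate fraction (k*p_4 + p_3)/(k*q_4 + q_3) with the largest k >= 1 whose denominator stays <= 8; these approach x as k grows, and every other convergent or intermediate fraction in range is farther away.
Largest k: floor((8 - q_3)/q_4) = floor((8 - 4)/7) = 0.
Since k = 0, no intermediate fraction beyond p_4/q_4 has denominator <= 8, so the convergent 12/7 is the closest (its error is |50*7 - 12*29|/(29*7) = 2/203).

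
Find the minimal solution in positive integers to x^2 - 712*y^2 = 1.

First expand sqrt(712) as a continued fraction. With x_i = (sqrt(712) + m_i)/d_i and (m_0, d_0) = (0, 1): a_0 = floor(sqrt(712)) = 26, since 26^2 = 676 <= 712 < 729 = 27^2.
Iterate m_{i+1} = d_i*a_i - m_i, d_{i+1} = (712 - m_{i+1}^2)/d_i, a_{i+1} = floor((a_0 + m_{i+1})/d_{i+1}):
  m_1 = 1*26 - 0 = 26, d_1 = (712 - 26^2)/1 = 36/1 = 36, a_1 = floor((26 + 26)/36) = 1.
  m_2 = 36*1 - 26 = 10, d_2 = (712 - 10^2)/36 = 612/36 = 17, a_2 = floor((26 + 10)/17) = 2.
  m_3 = 17*2 - 10 = 24, d_3 = (712 - 24^2)/17 = 136/17 = 8, a_3 = floor((26 + 24)/8) = 6.
  m_4 = 8*6 - 24 = 24, d_4 = (712 - 24^2)/8 = 136/8 = 17, a_4 = floor((26 + 24)/17) = 2.
  m_5 = 17*2 - 24 = 10, d_5 = (712 - 10^2)/17 = 612/17 = 36, a_5 = floor((26 + 10)/36) = 1.
  m_6 = 36*1 - 10 = 26, d_6 = (712 - 26^2)/36 = 36/36 = 1, a_6 = floor((26 + 26)/1) = 52.
  m_7 = 1*52 - 26 = 26, d_7 = (712 - 26^2)/1 = 36/1 = 36: (m_7, d_7) = (m_1, d_1) = (26, 36), so from here the quotients repeat a_1, ..., a_6; the period length is 6.
So sqrt(712) = [26; (1, 2, 6, 2, 1, 52)] with period length k = 6.
k is even, so the fundamental solution of x^2 - 712y^2 = 1 is (p_{k-1}, q_{k-1}) = (p_5, q_5); compute convergents through index 5.
Convergents (p_i = a_i*p_{i-1} + p_{i-2}, q_i = a_i*q_{i-1} + q_{i-2} with p_{-2}=0, p_{-1}=1, q_{-2}=1, q_{-1}=0):
  i=0: a_0=26, p_0 = 26*1 + 0 = 26, q_0 = 26*0 + 1 = 1.
  i=1: a_1=1, p_1 = 1*26 + 1 = 27, q_1 = 1*1 + 0 = 1.
  i=2: a_2=2, p_2 = 2*27 + 26 = 80, q_2 = 2*1 + 1 = 3.
  i=3: a_3=6, p_3 = 6*80 + 27 = 507, q_3 = 6*3 + 1 = 19.
  i=4: a_4=2, p_4 = 2*507 + 80 = 1094, q_4 = 2*19 + 3 = 41.
  i=5: a_5=1, p_5 = 1*1094 + 507 = 1601, q_5 = 1*41 + 19 = 60.
Check: 1601^2 - 712*60^2 = 2563201 - 2563200 = 1, so (x, y) = (1601, 60) solves the equation, and by the theorem it is the least positive solution.

(x, y) = (1601, 60)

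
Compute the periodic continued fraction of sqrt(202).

Write x_i = (sqrt(202) + m_i)/d_i with (m_0, d_0) = (0, 1). a_0 = floor(sqrt(202)) = 14, since 14^2 = 196 <= 202 < 225 = 15^2.
Iterate m_{i+1} = d_i*a_i - m_i, d_{i+1} = (202 - m_{i+1}^2)/d_i, a_{i+1} = floor((a_0 + m_{i+1})/d_{i+1}):
  m_1 = 1*14 - 0 = 14, d_1 = (202 - 14^2)/1 = 6/1 = 6, a_1 = floor((14 + 14)/6) = 4.
  m_2 = 6*4 - 14 = 10, d_2 = (202 - 10^2)/6 = 102/6 = 17, a_2 = floor((14 + 10)/17) = 1.
  m_3 = 17*1 - 10 = 7, d_3 = (202 - 7^2)/17 = 153/17 = 9, a_3 = floor((14 + 7)/9) = 2.
  m_4 = 9*2 - 7 = 11, d_4 = (202 - 11^2)/9 = 81/9 = 9, a_4 = floor((14 + 11)/9) = 2.
  m_5 = 9*2 - 11 = 7, d_5 = (202 - 7^2)/9 = 153/9 = 17, a_5 = floor((14 + 7)/17) = 1.
  m_6 = 17*1 - 7 = 10, d_6 = (202 - 10^2)/17 = 102/17 = 6, a_6 = floor((14 + 10)/6) = 4.
  m_7 = 6*4 - 10 = 14, d_7 = (202 - 14^2)/6 = 6/6 = 1, a_7 = floor((14 + 14)/1) = 28.
  m_8 = 1*28 - 14 = 14, d_8 = (202 - 14^2)/1 = 6/1 = 6: (m_8, d_8) = (m_1, d_1) = (14, 6), so from here the quotients repeat a_1, ..., a_7; the period length is 7.
Hence the expansion of sqrt(202) is a_0 = 14 followed by the repeating block 4, 1, 2, 2, 1, 4, 28 (period 7).

[14; (4, 1, 2, 2, 1, 4, 28)]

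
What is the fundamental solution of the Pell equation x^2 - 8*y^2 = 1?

First expand sqrt(8) as a continued fraction. With x_i = (sqrt(8) + m_i)/d_i and (m_0, d_0) = (0, 1): a_0 = floor(sqrt(8)) = 2, since 2^2 = 4 <= 8 < 9 = 3^2.
Iterate m_{i+1} = d_i*a_i - m_i, d_{i+1} = (8 - m_{i+1}^2)/d_i, a_{i+1} = floor((a_0 + m_{i+1})/d_{i+1}):
  m_1 = 1*2 - 0 = 2, d_1 = (8 - 2^2)/1 = 4/1 = 4, a_1 = floor((2 + 2)/4) = 1.
  m_2 = 4*1 - 2 = 2, d_2 = (8 - 2^2)/4 = 4/4 = 1, a_2 = floor((2 + 2)/1) = 4.
  m_3 = 1*4 - 2 = 2, d_3 = (8 - 2^2)/1 = 4/1 = 4: (m_3, d_3) = (m_1, d_1) = (2, 4), so from here the quotients repeat a_1, a_2; the period length is 2.
So sqrt(8) = [2; (1, 4)] with period length k = 2.
k is even, so the fundamental solution of x^2 - 8y^2 = 1 is (p_{k-1}, q_{k-1}) = (p_1, q_1); compute convergents through index 1.
Convergents (p_i = a_i*p_{i-1} + p_{i-2}, q_i = a_i*q_{i-1} + q_{i-2} with p_{-2}=0, p_{-1}=1, q_{-2}=1, q_{-1}=0):
  i=0: a_0=2, p_0 = 2*1 + 0 = 2, q_0 = 2*0 + 1 = 1.
  i=1: a_1=1, p_1 = 1*2 + 1 = 3, q_1 = 1*1 + 0 = 1.
Check: 3^2 - 8*1^2 = 9 - 8 = 1, so (x, y) = (3, 1) solves the equation, and by the theorem it is the least positive solution.

(x, y) = (3, 1)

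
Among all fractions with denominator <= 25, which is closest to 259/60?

Expand x = 259/60 as a continued fraction with the Euclidean algorithm:
  259 = 4*60 + 19, so a_0 = 4.
  60 = 3*19 + 3, so a_1 = 3.
  19 = 6*3 + 1, so a_2 = 6.
  3 = 3*1 + 0, so a_3 = 3.
so x = [4; 3, 6, 3].
Convergents (p_i = a_i*p_{i-1} + p_{i-2}, q_i = a_i*q_{i-1} + q_{i-2} with p_{-2}=0, p_{-1}=1, q_{-2}=1, q_{-1}=0), until the denominator exceeds 25:
  i=0: a_0=4, p_0 = 4*1 + 0 = 4, q_0 = 4*0 + 1 = 1.
  i=1: a_1=3, p_1 = 3*4 + 1 = 13, q_1 = 3*1 + 0 = 3.
  i=2: a_2=6, p_2 = 6*13 + 4 = 82, q_2 = 6*3 + 1 = 19.
  i=3: a_3=3, p_3 = 3*82 + 13 = 259, q_3 = 3*19 + 3 = 60.
q_3 = 60 > 25, so the last convergent with denominator <= 25 is p_2/q_2 = 82/19.
The closest fraction with denominator <= 25 is either p_2/q_2 or the intermediate fraction (k*p_2 + p_1)/(k*q_2 + q_1) with the largest k >= 1 whose denominator stays <= 25; these approach x as k grows, and every other convergent or intermediate fraction in range is farther away.
Largest k: floor((25 - q_1)/q_2) = floor((25 - 3)/19) = 1.
That gives (1*82 + 13)/(1*19 + 3) = 95/22.
Compare the errors: |x - 82/19| = |259*19 - 82*60|/(60*19) = 1/1140, and |x - 95/22| = |259*22 - 95*60|/(60*22) = 2/1320.
Cross-multiplying, 1*1320 = 1320 < 2280 = 2*1140, so 1/1140 is smaller: the convergent 82/19 is closer to x than 95/22.

82/19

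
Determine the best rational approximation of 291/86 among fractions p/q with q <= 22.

Expand x = 291/86 as a continued fraction with the Euclidean algorithm:
  291 = 3*86 + 33, so a_0 = 3.
  86 = 2*33 + 20, so a_1 = 2.
  33 = 1*20 + 13, so a_2 = 1.
  20 = 1*13 + 7, so a_3 = 1.
  13 = 1*7 + 6, so a_4 = 1.
  7 = 1*6 + 1, so a_5 = 1.
  6 = 6*1 + 0, so a_6 = 6.
so x = [3; 2, 1, 1, 1, 1, 6].
Convergents (p_i = a_i*p_{i-1} + p_{i-2}, q_i = a_i*q_{i-1} + q_{i-2} with p_{-2}=0, p_{-1}=1, q_{-2}=1, q_{-1}=0), until the denominator exceeds 22:
  i=0: a_0=3, p_0 = 3*1 + 0 = 3, q_0 = 3*0 + 1 = 1.
  i=1: a_1=2, p_1 = 2*3 + 1 = 7, q_1 = 2*1 + 0 = 2.
  i=2: a_2=1, p_2 = 1*7 + 3 = 10, q_2 = 1*2 + 1 = 3.
  i=3: a_3=1, p_3 = 1*10 + 7 = 17, q_3 = 1*3 + 2 = 5.
  i=4: a_4=1, p_4 = 1*17 + 10 = 27, q_4 = 1*5 + 3 = 8.
  i=5: a_5=1, p_5 = 1*27 + 17 = 44, q_5 = 1*8 + 5 = 13.
  i=6: a_6=6, p_6 = 6*44 + 27 = 291, q_6 = 6*13 + 8 = 86.
q_6 = 86 > 22, so the last convergent with denominator <= 22 is p_5/q_5 = 44/13.
The closest fraction with denominator <= 22 is either p_5/q_5 or the intermediate fraction (k*p_5 + p_4)/(k*q_5 + q_4) with the largest k >= 1 whose denominator stays <= 22; these approach x as k grows, and every other convergent or intermediate fraction in range is farther away.
Largest k: floor((22 - q_4)/q_5) = floor((22 - 8)/13) = 1.
That gives (1*44 + 27)/(1*13 + 8) = 71/21.
Compare the errors: |x - 44/13| = |291*13 - 44*86|/(86*13) = 1/1118, and |x - 71/21| = |291*21 - 71*86|/(86*21) = 5/1806.
Cross-multiplying, 1*1806 = 1806 < 5590 = 5*1118, so 1/1118 is smaller: the convergent 44/13 is closer to x than 71/21.

44/13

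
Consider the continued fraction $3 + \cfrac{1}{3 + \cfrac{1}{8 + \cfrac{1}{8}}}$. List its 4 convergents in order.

3/1, 10/3, 83/25, 674/203

Using the convergent recurrence p_i = a_i*p_{i-1} + p_{i-2}, q_i = a_i*q_{i-1} + q_{i-2} with p_{-2}=0, p_{-1}=1, q_{-2}=1, q_{-1}=0:
  i=0: a_0=3, p_0 = 3*1 + 0 = 3, q_0 = 3*0 + 1 = 1.
  i=1: a_1=3, p_1 = 3*3 + 1 = 10, q_1 = 3*1 + 0 = 3.
  i=2: a_2=8, p_2 = 8*10 + 3 = 83, q_2 = 8*3 + 1 = 25.
  i=3: a_3=8, p_3 = 8*83 + 10 = 674, q_3 = 8*25 + 3 = 203.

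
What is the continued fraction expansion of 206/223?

Run the Euclidean algorithm on 206 and 223; the successive quotients are the partial quotients a_0, a_1, ... (each step inverts the fractional part left over by the previous one):
  206 = 0*223 + 206, so a_0 = 0.
  223 = 1*206 + 17, so a_1 = 1.
  206 = 12*17 + 2, so a_2 = 12.
  17 = 8*2 + 1, so a_3 = 8.
  2 = 2*1 + 0, so a_4 = 2.
The remainder reaches 0 after 5 divisions, so the expansion has 5 partial quotients, read off in order.

[0; 1, 12, 8, 2]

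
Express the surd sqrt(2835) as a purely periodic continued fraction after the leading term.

[53; (4, 11, 1, 1, 2, 1, 1, 11, 4, 106)]

Write x_i = (sqrt(2835) + m_i)/d_i with (m_0, d_0) = (0, 1). a_0 = floor(sqrt(2835)) = 53, since 53^2 = 2809 <= 2835 < 2916 = 54^2.
Iterate m_{i+1} = d_i*a_i - m_i, d_{i+1} = (2835 - m_{i+1}^2)/d_i, a_{i+1} = floor((a_0 + m_{i+1})/d_{i+1}):
  m_1 = 1*53 - 0 = 53, d_1 = (2835 - 53^2)/1 = 26/1 = 26, a_1 = floor((53 + 53)/26) = 4.
  m_2 = 26*4 - 53 = 51, d_2 = (2835 - 51^2)/26 = 234/26 = 9, a_2 = floor((53 + 51)/9) = 11.
  m_3 = 9*11 - 51 = 48, d_3 = (2835 - 48^2)/9 = 531/9 = 59, a_3 = floor((53 + 48)/59) = 1.
  m_4 = 59*1 - 48 = 11, d_4 = (2835 - 11^2)/59 = 2714/59 = 46, a_4 = floor((53 + 11)/46) = 1.
  m_5 = 46*1 - 11 = 35, d_5 = (2835 - 35^2)/46 = 1610/46 = 35, a_5 = floor((53 + 35)/35) = 2.
  m_6 = 35*2 - 35 = 35, d_6 = (2835 - 35^2)/35 = 1610/35 = 46, a_6 = floor((53 + 35)/46) = 1.
  m_7 = 46*1 - 35 = 11, d_7 = (2835 - 11^2)/46 = 2714/46 = 59, a_7 = floor((53 + 11)/59) = 1.
  m_8 = 59*1 - 11 = 48, d_8 = (2835 - 48^2)/59 = 531/59 = 9, a_8 = floor((53 + 48)/9) = 11.
  m_9 = 9*11 - 48 = 51, d_9 = (2835 - 51^2)/9 = 234/9 = 26, a_9 = floor((53 + 51)/26) = 4.
  m_10 = 26*4 - 51 = 53, d_10 = (2835 - 53^2)/26 = 26/26 = 1, a_10 = floor((53 + 53)/1) = 106.
  m_11 = 1*106 - 53 = 53, d_11 = (2835 - 53^2)/1 = 26/1 = 26: (m_11, d_11) = (m_1, d_1) = (53, 26), so from here the quotients repeat a_1, ..., a_10; the period length is 10.
Hence the expansion of sqrt(2835) is a_0 = 53 followed by the repeating block 4, 11, 1, 1, 2, 1, 1, 11, 4, 106 (period 10).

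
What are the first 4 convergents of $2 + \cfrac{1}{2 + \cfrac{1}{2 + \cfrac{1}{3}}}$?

2/1, 5/2, 12/5, 41/17

Using the convergent recurrence p_i = a_i*p_{i-1} + p_{i-2}, q_i = a_i*q_{i-1} + q_{i-2} with p_{-2}=0, p_{-1}=1, q_{-2}=1, q_{-1}=0:
  i=0: a_0=2, p_0 = 2*1 + 0 = 2, q_0 = 2*0 + 1 = 1.
  i=1: a_1=2, p_1 = 2*2 + 1 = 5, q_1 = 2*1 + 0 = 2.
  i=2: a_2=2, p_2 = 2*5 + 2 = 12, q_2 = 2*2 + 1 = 5.
  i=3: a_3=3, p_3 = 3*12 + 5 = 41, q_3 = 3*5 + 2 = 17.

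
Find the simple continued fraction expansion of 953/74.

[12; 1, 7, 4, 2]

Run the Euclidean algorithm on 953 and 74; the successive quotients are the partial quotients a_0, a_1, ... (each step inverts the fractional part left over by the previous one):
  953 = 12*74 + 65, so a_0 = 12.
  74 = 1*65 + 9, so a_1 = 1.
  65 = 7*9 + 2, so a_2 = 7.
  9 = 4*2 + 1, so a_3 = 4.
  2 = 2*1 + 0, so a_4 = 2.
The remainder reaches 0 after 5 divisions, so the expansion has 5 partial quotients, read off in order.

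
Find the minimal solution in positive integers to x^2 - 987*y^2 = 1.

First expand sqrt(987) as a continued fraction. With x_i = (sqrt(987) + m_i)/d_i and (m_0, d_0) = (0, 1): a_0 = floor(sqrt(987)) = 31, since 31^2 = 961 <= 987 < 1024 = 32^2.
Iterate m_{i+1} = d_i*a_i - m_i, d_{i+1} = (987 - m_{i+1}^2)/d_i, a_{i+1} = floor((a_0 + m_{i+1})/d_{i+1}):
  m_1 = 1*31 - 0 = 31, d_1 = (987 - 31^2)/1 = 26/1 = 26, a_1 = floor((31 + 31)/26) = 2.
  m_2 = 26*2 - 31 = 21, d_2 = (987 - 21^2)/26 = 546/26 = 21, a_2 = floor((31 + 21)/21) = 2.
  m_3 = 21*2 - 21 = 21, d_3 = (987 - 21^2)/21 = 546/21 = 26, a_3 = floor((31 + 21)/26) = 2.
  m_4 = 26*2 - 21 = 31, d_4 = (987 - 31^2)/26 = 26/26 = 1, a_4 = floor((31 + 31)/1) = 62.
  m_5 = 1*62 - 31 = 31, d_5 = (987 - 31^2)/1 = 26/1 = 26: (m_5, d_5) = (m_1, d_1) = (31, 26), so from here the quotients repeat a_1, ..., a_4; the period length is 4.
So sqrt(987) = [31; (2, 2, 2, 62)] with period length k = 4.
k is even, so the fundamental solution of x^2 - 987y^2 = 1 is (p_{k-1}, q_{k-1}) = (p_3, q_3); compute convergents through index 3.
Convergents (p_i = a_i*p_{i-1} + p_{i-2}, q_i = a_i*q_{i-1} + q_{i-2} with p_{-2}=0, p_{-1}=1, q_{-2}=1, q_{-1}=0):
  i=0: a_0=31, p_0 = 31*1 + 0 = 31, q_0 = 31*0 + 1 = 1.
  i=1: a_1=2, p_1 = 2*31 + 1 = 63, q_1 = 2*1 + 0 = 2.
  i=2: a_2=2, p_2 = 2*63 + 31 = 157, q_2 = 2*2 + 1 = 5.
  i=3: a_3=2, p_3 = 2*157 + 63 = 377, q_3 = 2*5 + 2 = 12.
Check: 377^2 - 987*12^2 = 142129 - 142128 = 1, so (x, y) = (377, 12) solves the equation, and by the theorem it is the least positive solution.

(x, y) = (377, 12)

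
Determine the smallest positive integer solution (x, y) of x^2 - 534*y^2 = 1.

(x, y) = (3678725, 159194)

First expand sqrt(534) as a continued fraction. With x_i = (sqrt(534) + m_i)/d_i and (m_0, d_0) = (0, 1): a_0 = floor(sqrt(534)) = 23, since 23^2 = 529 <= 534 < 576 = 24^2.
Iterate m_{i+1} = d_i*a_i - m_i, d_{i+1} = (534 - m_{i+1}^2)/d_i, a_{i+1} = floor((a_0 + m_{i+1})/d_{i+1}):
  m_1 = 1*23 - 0 = 23, d_1 = (534 - 23^2)/1 = 5/1 = 5, a_1 = floor((23 + 23)/5) = 9.
  m_2 = 5*9 - 23 = 22, d_2 = (534 - 22^2)/5 = 50/5 = 10, a_2 = floor((23 + 22)/10) = 4.
  m_3 = 10*4 - 22 = 18, d_3 = (534 - 18^2)/10 = 210/10 = 21, a_3 = floor((23 + 18)/21) = 1.
  m_4 = 21*1 - 18 = 3, d_4 = (534 - 3^2)/21 = 525/21 = 25, a_4 = floor((23 + 3)/25) = 1.
  m_5 = 25*1 - 3 = 22, d_5 = (534 - 22^2)/25 = 50/25 = 2, a_5 = floor((23 + 22)/2) = 22.
  m_6 = 2*22 - 22 = 22, d_6 = (534 - 22^2)/2 = 50/2 = 25, a_6 = floor((23 + 22)/25) = 1.
  m_7 = 25*1 - 22 = 3, d_7 = (534 - 3^2)/25 = 525/25 = 21, a_7 = floor((23 + 3)/21) = 1.
  m_8 = 21*1 - 3 = 18, d_8 = (534 - 18^2)/21 = 210/21 = 10, a_8 = floor((23 + 18)/10) = 4.
  m_9 = 10*4 - 18 = 22, d_9 = (534 - 22^2)/10 = 50/10 = 5, a_9 = floor((23 + 22)/5) = 9.
  m_10 = 5*9 - 22 = 23, d_10 = (534 - 23^2)/5 = 5/5 = 1, a_10 = floor((23 + 23)/1) = 46.
  m_11 = 1*46 - 23 = 23, d_11 = (534 - 23^2)/1 = 5/1 = 5: (m_11, d_11) = (m_1, d_1) = (23, 5), so from here the quotients repeat a_1, ..., a_10; the period length is 10.
So sqrt(534) = [23; (9, 4, 1, 1, 22, 1, 1, 4, 9, 46)] with period length k = 10.
k is even, so the fundamental solution of x^2 - 534y^2 = 1 is (p_{k-1}, q_{k-1}) = (p_9, q_9); compute convergents through index 9.
Convergents (p_i = a_i*p_{i-1} + p_{i-2}, q_i = a_i*q_{i-1} + q_{i-2} with p_{-2}=0, p_{-1}=1, q_{-2}=1, q_{-1}=0):
  i=0: a_0=23, p_0 = 23*1 + 0 = 23, q_0 = 23*0 + 1 = 1.
  i=1: a_1=9, p_1 = 9*23 + 1 = 208, q_1 = 9*1 + 0 = 9.
  i=2: a_2=4, p_2 = 4*208 + 23 = 855, q_2 = 4*9 + 1 = 37.
  i=3: a_3=1, p_3 = 1*855 + 208 = 1063, q_3 = 1*37 + 9 = 46.
  i=4: a_4=1, p_4 = 1*1063 + 855 = 1918, q_4 = 1*46 + 37 = 83.
  i=5: a_5=22, p_5 = 22*1918 + 1063 = 43259, q_5 = 22*83 + 46 = 1872.
  i=6: a_6=1, p_6 = 1*43259 + 1918 = 45177, q_6 = 1*1872 + 83 = 1955.
  i=7: a_7=1, p_7 = 1*45177 + 43259 = 88436, q_7 = 1*1955 + 1872 = 3827.
  i=8: a_8=4, p_8 = 4*88436 + 45177 = 398921, q_8 = 4*3827 + 1955 = 17263.
  i=9: a_9=9, p_9 = 9*398921 + 88436 = 3678725, q_9 = 9*17263 + 3827 = 159194.
Check: 3678725^2 - 534*159194^2 = 13533017625625 - 13533017625624 = 1, so (x, y) = (3678725, 159194) solves the equation, and by the theorem it is the least positive solution.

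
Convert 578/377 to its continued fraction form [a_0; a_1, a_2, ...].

Run the Euclidean algorithm on 578 and 377; the successive quotients are the partial quotients a_0, a_1, ... (each step inverts the fractional part left over by the previous one):
  578 = 1*377 + 201, so a_0 = 1.
  377 = 1*201 + 176, so a_1 = 1.
  201 = 1*176 + 25, so a_2 = 1.
  176 = 7*25 + 1, so a_3 = 7.
  25 = 25*1 + 0, so a_4 = 25.
The remainder reaches 0 after 5 divisions, so the expansion has 5 partial quotients, read off in order.

[1; 1, 1, 7, 25]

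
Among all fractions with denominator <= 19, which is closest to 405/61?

Expand x = 405/61 as a continued fraction with the Euclidean algorithm:
  405 = 6*61 + 39, so a_0 = 6.
  61 = 1*39 + 22, so a_1 = 1.
  39 = 1*22 + 17, so a_2 = 1.
  22 = 1*17 + 5, so a_3 = 1.
  17 = 3*5 + 2, so a_4 = 3.
  5 = 2*2 + 1, so a_5 = 2.
  2 = 2*1 + 0, so a_6 = 2.
so x = [6; 1, 1, 1, 3, 2, 2].
Convergents (p_i = a_i*p_{i-1} + p_{i-2}, q_i = a_i*q_{i-1} + q_{i-2} with p_{-2}=0, p_{-1}=1, q_{-2}=1, q_{-1}=0), until the denominator exceeds 19:
  i=0: a_0=6, p_0 = 6*1 + 0 = 6, q_0 = 6*0 + 1 = 1.
  i=1: a_1=1, p_1 = 1*6 + 1 = 7, q_1 = 1*1 + 0 = 1.
  i=2: a_2=1, p_2 = 1*7 + 6 = 13, q_2 = 1*1 + 1 = 2.
  i=3: a_3=1, p_3 = 1*13 + 7 = 20, q_3 = 1*2 + 1 = 3.
  i=4: a_4=3, p_4 = 3*20 + 13 = 73, q_4 = 3*3 + 2 = 11.
  i=5: a_5=2, p_5 = 2*73 + 20 = 166, q_5 = 2*11 + 3 = 25.
q_5 = 25 > 19, so the last convergent with denominator <= 19 is p_4/q_4 = 73/11.
The closest fraction with denominator <= 19 is either p_4/q_4 or the intermediate fraction (k*p_4 + p_3)/(k*q_4 + q_3) with the largest k >= 1 whose denominator stays <= 19; these approach x as k grows, and every other convergent or intermediate fraction in range is farther away.
Largest k: floor((19 - q_3)/q_4) = floor((19 - 3)/11) = 1.
That gives (1*73 + 20)/(1*11 + 3) = 93/14.
Compare the errors: |x - 73/11| = |405*11 - 73*61|/(61*11) = 2/671, and |x - 93/14| = |405*14 - 93*61|/(61*14) = 3/854.
Cross-multiplying, 2*854 = 1708 < 2013 = 3*671, so 2/671 is smaller: the convergent 73/11 is closer to x than 93/14.

73/11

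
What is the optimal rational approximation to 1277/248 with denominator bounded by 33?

103/20

Expand x = 1277/248 as a continued fraction with the Euclidean algorithm:
  1277 = 5*248 + 37, so a_0 = 5.
  248 = 6*37 + 26, so a_1 = 6.
  37 = 1*26 + 11, so a_2 = 1.
  26 = 2*11 + 4, so a_3 = 2.
  11 = 2*4 + 3, so a_4 = 2.
  4 = 1*3 + 1, so a_5 = 1.
  3 = 3*1 + 0, so a_6 = 3.
so x = [5; 6, 1, 2, 2, 1, 3].
Convergents (p_i = a_i*p_{i-1} + p_{i-2}, q_i = a_i*q_{i-1} + q_{i-2} with p_{-2}=0, p_{-1}=1, q_{-2}=1, q_{-1}=0), until the denominator exceeds 33:
  i=0: a_0=5, p_0 = 5*1 + 0 = 5, q_0 = 5*0 + 1 = 1.
  i=1: a_1=6, p_1 = 6*5 + 1 = 31, q_1 = 6*1 + 0 = 6.
  i=2: a_2=1, p_2 = 1*31 + 5 = 36, q_2 = 1*6 + 1 = 7.
  i=3: a_3=2, p_3 = 2*36 + 31 = 103, q_3 = 2*7 + 6 = 20.
  i=4: a_4=2, p_4 = 2*103 + 36 = 242, q_4 = 2*20 + 7 = 47.
q_4 = 47 > 33, so the last convergent with denominator <= 33 is p_3/q_3 = 103/20.
The closest fraction with denominator <= 33 is either p_3/q_3 or the intermediate fraction (k*p_3 + p_2)/(k*q_3 + q_2) with the largest k >= 1 whose denominator stays <= 33; these approach x as k grows, and every other convergent or intermediate fraction in range is farther away.
Largest k: floor((33 - q_2)/q_3) = floor((33 - 7)/20) = 1.
That gives (1*103 + 36)/(1*20 + 7) = 139/27.
Compare the errors: |x - 103/20| = |1277*20 - 103*248|/(248*20) = 4/4960, and |x - 139/27| = |1277*27 - 139*248|/(248*27) = 7/6696.
Cross-multiplying, 4*6696 = 26784 < 34720 = 7*4960, so 4/4960 is smaller: the convergent 103/20 is closer to x than 139/27.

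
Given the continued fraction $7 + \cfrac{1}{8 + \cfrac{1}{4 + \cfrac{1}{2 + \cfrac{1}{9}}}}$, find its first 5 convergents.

Using the convergent recurrence p_i = a_i*p_{i-1} + p_{i-2}, q_i = a_i*q_{i-1} + q_{i-2} with p_{-2}=0, p_{-1}=1, q_{-2}=1, q_{-1}=0:
  i=0: a_0=7, p_0 = 7*1 + 0 = 7, q_0 = 7*0 + 1 = 1.
  i=1: a_1=8, p_1 = 8*7 + 1 = 57, q_1 = 8*1 + 0 = 8.
  i=2: a_2=4, p_2 = 4*57 + 7 = 235, q_2 = 4*8 + 1 = 33.
  i=3: a_3=2, p_3 = 2*235 + 57 = 527, q_3 = 2*33 + 8 = 74.
  i=4: a_4=9, p_4 = 9*527 + 235 = 4978, q_4 = 9*74 + 33 = 699.

7/1, 57/8, 235/33, 527/74, 4978/699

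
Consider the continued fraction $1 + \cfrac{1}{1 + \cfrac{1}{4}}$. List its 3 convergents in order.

1/1, 2/1, 9/5

Using the convergent recurrence p_i = a_i*p_{i-1} + p_{i-2}, q_i = a_i*q_{i-1} + q_{i-2} with p_{-2}=0, p_{-1}=1, q_{-2}=1, q_{-1}=0:
  i=0: a_0=1, p_0 = 1*1 + 0 = 1, q_0 = 1*0 + 1 = 1.
  i=1: a_1=1, p_1 = 1*1 + 1 = 2, q_1 = 1*1 + 0 = 1.
  i=2: a_2=4, p_2 = 4*2 + 1 = 9, q_2 = 4*1 + 1 = 5.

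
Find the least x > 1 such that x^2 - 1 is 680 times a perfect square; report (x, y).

First expand sqrt(680) as a continued fraction. With x_i = (sqrt(680) + m_i)/d_i and (m_0, d_0) = (0, 1): a_0 = floor(sqrt(680)) = 26, since 26^2 = 676 <= 680 < 729 = 27^2.
Iterate m_{i+1} = d_i*a_i - m_i, d_{i+1} = (680 - m_{i+1}^2)/d_i, a_{i+1} = floor((a_0 + m_{i+1})/d_{i+1}):
  m_1 = 1*26 - 0 = 26, d_1 = (680 - 26^2)/1 = 4/1 = 4, a_1 = floor((26 + 26)/4) = 13.
  m_2 = 4*13 - 26 = 26, d_2 = (680 - 26^2)/4 = 4/4 = 1, a_2 = floor((26 + 26)/1) = 52.
  m_3 = 1*52 - 26 = 26, d_3 = (680 - 26^2)/1 = 4/1 = 4: (m_3, d_3) = (m_1, d_1) = (26, 4), so from here the quotients repeat a_1, a_2; the period length is 2.
So sqrt(680) = [26; (13, 52)] with period length k = 2.
k is even, so the fundamental solution of x^2 - 680y^2 = 1 is (p_{k-1}, q_{k-1}) = (p_1, q_1); compute convergents through index 1.
Convergents (p_i = a_i*p_{i-1} + p_{i-2}, q_i = a_i*q_{i-1} + q_{i-2} with p_{-2}=0, p_{-1}=1, q_{-2}=1, q_{-1}=0):
  i=0: a_0=26, p_0 = 26*1 + 0 = 26, q_0 = 26*0 + 1 = 1.
  i=1: a_1=13, p_1 = 13*26 + 1 = 339, q_1 = 13*1 + 0 = 13.
Check: 339^2 - 680*13^2 = 114921 - 114920 = 1, so (x, y) = (339, 13) solves the equation, and by the theorem it is the least positive solution.

(x, y) = (339, 13)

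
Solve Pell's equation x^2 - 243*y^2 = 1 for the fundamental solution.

First expand sqrt(243) as a continued fraction. With x_i = (sqrt(243) + m_i)/d_i and (m_0, d_0) = (0, 1): a_0 = floor(sqrt(243)) = 15, since 15^2 = 225 <= 243 < 256 = 16^2.
Iterate m_{i+1} = d_i*a_i - m_i, d_{i+1} = (243 - m_{i+1}^2)/d_i, a_{i+1} = floor((a_0 + m_{i+1})/d_{i+1}):
  m_1 = 1*15 - 0 = 15, d_1 = (243 - 15^2)/1 = 18/1 = 18, a_1 = floor((15 + 15)/18) = 1.
  m_2 = 18*1 - 15 = 3, d_2 = (243 - 3^2)/18 = 234/18 = 13, a_2 = floor((15 + 3)/13) = 1.
  m_3 = 13*1 - 3 = 10, d_3 = (243 - 10^2)/13 = 143/13 = 11, a_3 = floor((15 + 10)/11) = 2.
  m_4 = 11*2 - 10 = 12, d_4 = (243 - 12^2)/11 = 99/11 = 9, a_4 = floor((15 + 12)/9) = 3.
  m_5 = 9*3 - 12 = 15, d_5 = (243 - 15^2)/9 = 18/9 = 2, a_5 = floor((15 + 15)/2) = 15.
  m_6 = 2*15 - 15 = 15, d_6 = (243 - 15^2)/2 = 18/2 = 9, a_6 = floor((15 + 15)/9) = 3.
  m_7 = 9*3 - 15 = 12, d_7 = (243 - 12^2)/9 = 99/9 = 11, a_7 = floor((15 + 12)/11) = 2.
  m_8 = 11*2 - 12 = 10, d_8 = (243 - 10^2)/11 = 143/11 = 13, a_8 = floor((15 + 10)/13) = 1.
  m_9 = 13*1 - 10 = 3, d_9 = (243 - 3^2)/13 = 234/13 = 18, a_9 = floor((15 + 3)/18) = 1.
  m_10 = 18*1 - 3 = 15, d_10 = (243 - 15^2)/18 = 18/18 = 1, a_10 = floor((15 + 15)/1) = 30.
  m_11 = 1*30 - 15 = 15, d_11 = (243 - 15^2)/1 = 18/1 = 18: (m_11, d_11) = (m_1, d_1) = (15, 18), so from here the quotients repeat a_1, ..., a_10; the period length is 10.
So sqrt(243) = [15; (1, 1, 2, 3, 15, 3, 2, 1, 1, 30)] with period length k = 10.
k is even, so the fundamental solution of x^2 - 243y^2 = 1 is (p_{k-1}, q_{k-1}) = (p_9, q_9); compute convergents through index 9.
Convergents (p_i = a_i*p_{i-1} + p_{i-2}, q_i = a_i*q_{i-1} + q_{i-2} with p_{-2}=0, p_{-1}=1, q_{-2}=1, q_{-1}=0):
  i=0: a_0=15, p_0 = 15*1 + 0 = 15, q_0 = 15*0 + 1 = 1.
  i=1: a_1=1, p_1 = 1*15 + 1 = 16, q_1 = 1*1 + 0 = 1.
  i=2: a_2=1, p_2 = 1*16 + 15 = 31, q_2 = 1*1 + 1 = 2.
  i=3: a_3=2, p_3 = 2*31 + 16 = 78, q_3 = 2*2 + 1 = 5.
  i=4: a_4=3, p_4 = 3*78 + 31 = 265, q_4 = 3*5 + 2 = 17.
  i=5: a_5=15, p_5 = 15*265 + 78 = 4053, q_5 = 15*17 + 5 = 260.
  i=6: a_6=3, p_6 = 3*4053 + 265 = 12424, q_6 = 3*260 + 17 = 797.
  i=7: a_7=2, p_7 = 2*12424 + 4053 = 28901, q_7 = 2*797 + 260 = 1854.
  i=8: a_8=1, p_8 = 1*28901 + 12424 = 41325, q_8 = 1*1854 + 797 = 2651.
  i=9: a_9=1, p_9 = 1*41325 + 28901 = 70226, q_9 = 1*2651 + 1854 = 4505.
Check: 70226^2 - 243*4505^2 = 4931691076 - 4931691075 = 1, so (x, y) = (70226, 4505) solves the equation, and by the theorem it is the least positive solution.

(x, y) = (70226, 4505)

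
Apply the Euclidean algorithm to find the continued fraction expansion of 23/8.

[2; 1, 7]

Run the Euclidean algorithm on 23 and 8; the successive quotients are the partial quotients a_0, a_1, ... (each step inverts the fractional part left over by the previous one):
  23 = 2*8 + 7, so a_0 = 2.
  8 = 1*7 + 1, so a_1 = 1.
  7 = 7*1 + 0, so a_2 = 7.
The remainder reaches 0 after 3 divisions, so the expansion has 3 partial quotients, read off in order.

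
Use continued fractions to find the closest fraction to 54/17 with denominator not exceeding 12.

Expand x = 54/17 as a continued fraction with the Euclidean algorithm:
  54 = 3*17 + 3, so a_0 = 3.
  17 = 5*3 + 2, so a_1 = 5.
  3 = 1*2 + 1, so a_2 = 1.
  2 = 2*1 + 0, so a_3 = 2.
so x = [3; 5, 1, 2].
Convergents (p_i = a_i*p_{i-1} + p_{i-2}, q_i = a_i*q_{i-1} + q_{i-2} with p_{-2}=0, p_{-1}=1, q_{-2}=1, q_{-1}=0), until the denominator exceeds 12:
  i=0: a_0=3, p_0 = 3*1 + 0 = 3, q_0 = 3*0 + 1 = 1.
  i=1: a_1=5, p_1 = 5*3 + 1 = 16, q_1 = 5*1 + 0 = 5.
  i=2: a_2=1, p_2 = 1*16 + 3 = 19, q_2 = 1*5 + 1 = 6.
  i=3: a_3=2, p_3 = 2*19 + 16 = 54, q_3 = 2*6 + 5 = 17.
q_3 = 17 > 12, so the last convergent with denominator <= 12 is p_2/q_2 = 19/6.
The closest fraction with denominator <= 12 is either p_2/q_2 or the intermediate fraction (k*p_2 + p_1)/(k*q_2 + q_1) with the largest k >= 1 whose denominator stays <= 12; these approach x as k grows, and every other convergent or intermediate fraction in range is farther away.
Largest k: floor((12 - q_1)/q_2) = floor((12 - 5)/6) = 1.
That gives (1*19 + 16)/(1*6 + 5) = 35/11.
Compare the errors: |x - 19/6| = |54*6 - 19*17|/(17*6) = 1/102, and |x - 35/11| = |54*11 - 35*17|/(17*11) = 1/187.
Cross-multiplying, 1*102 = 102 < 187 = 1*187, so 1/187 is smaller: the intermediate fraction 35/11 is closer to x than 19/6.

35/11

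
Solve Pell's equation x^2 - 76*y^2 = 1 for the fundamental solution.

First expand sqrt(76) as a continued fraction. With x_i = (sqrt(76) + m_i)/d_i and (m_0, d_0) = (0, 1): a_0 = floor(sqrt(76)) = 8, since 8^2 = 64 <= 76 < 81 = 9^2.
Iterate m_{i+1} = d_i*a_i - m_i, d_{i+1} = (76 - m_{i+1}^2)/d_i, a_{i+1} = floor((a_0 + m_{i+1})/d_{i+1}):
  m_1 = 1*8 - 0 = 8, d_1 = (76 - 8^2)/1 = 12/1 = 12, a_1 = floor((8 + 8)/12) = 1.
  m_2 = 12*1 - 8 = 4, d_2 = (76 - 4^2)/12 = 60/12 = 5, a_2 = floor((8 + 4)/5) = 2.
  m_3 = 5*2 - 4 = 6, d_3 = (76 - 6^2)/5 = 40/5 = 8, a_3 = floor((8 + 6)/8) = 1.
  m_4 = 8*1 - 6 = 2, d_4 = (76 - 2^2)/8 = 72/8 = 9, a_4 = floor((8 + 2)/9) = 1.
  m_5 = 9*1 - 2 = 7, d_5 = (76 - 7^2)/9 = 27/9 = 3, a_5 = floor((8 + 7)/3) = 5.
  m_6 = 3*5 - 7 = 8, d_6 = (76 - 8^2)/3 = 12/3 = 4, a_6 = floor((8 + 8)/4) = 4.
  m_7 = 4*4 - 8 = 8, d_7 = (76 - 8^2)/4 = 12/4 = 3, a_7 = floor((8 + 8)/3) = 5.
  m_8 = 3*5 - 8 = 7, d_8 = (76 - 7^2)/3 = 27/3 = 9, a_8 = floor((8 + 7)/9) = 1.
  m_9 = 9*1 - 7 = 2, d_9 = (76 - 2^2)/9 = 72/9 = 8, a_9 = floor((8 + 2)/8) = 1.
  m_10 = 8*1 - 2 = 6, d_10 = (76 - 6^2)/8 = 40/8 = 5, a_10 = floor((8 + 6)/5) = 2.
  m_11 = 5*2 - 6 = 4, d_11 = (76 - 4^2)/5 = 60/5 = 12, a_11 = floor((8 + 4)/12) = 1.
  m_12 = 12*1 - 4 = 8, d_12 = (76 - 8^2)/12 = 12/12 = 1, a_12 = floor((8 + 8)/1) = 16.
  m_13 = 1*16 - 8 = 8, d_13 = (76 - 8^2)/1 = 12/1 = 12: (m_13, d_13) = (m_1, d_1) = (8, 12), so from here the quotients repeat a_1, ..., a_12; the period length is 12.
So sqrt(76) = [8; (1, 2, 1, 1, 5, 4, 5, 1, 1, 2, 1, 16)] with period length k = 12.
k is even, so the fundamental solution of x^2 - 76y^2 = 1 is (p_{k-1}, q_{k-1}) = (p_11, q_11); compute convergents through index 11.
Convergents (p_i = a_i*p_{i-1} + p_{i-2}, q_i = a_i*q_{i-1} + q_{i-2} with p_{-2}=0, p_{-1}=1, q_{-2}=1, q_{-1}=0):
  i=0: a_0=8, p_0 = 8*1 + 0 = 8, q_0 = 8*0 + 1 = 1.
  i=1: a_1=1, p_1 = 1*8 + 1 = 9, q_1 = 1*1 + 0 = 1.
  i=2: a_2=2, p_2 = 2*9 + 8 = 26, q_2 = 2*1 + 1 = 3.
  i=3: a_3=1, p_3 = 1*26 + 9 = 35, q_3 = 1*3 + 1 = 4.
  i=4: a_4=1, p_4 = 1*35 + 26 = 61, q_4 = 1*4 + 3 = 7.
  i=5: a_5=5, p_5 = 5*61 + 35 = 340, q_5 = 5*7 + 4 = 39.
  i=6: a_6=4, p_6 = 4*340 + 61 = 1421, q_6 = 4*39 + 7 = 163.
  i=7: a_7=5, p_7 = 5*1421 + 340 = 7445, q_7 = 5*163 + 39 = 854.
  i=8: a_8=1, p_8 = 1*7445 + 1421 = 8866, q_8 = 1*854 + 163 = 1017.
  i=9: a_9=1, p_9 = 1*8866 + 7445 = 16311, q_9 = 1*1017 + 854 = 1871.
  i=10: a_10=2, p_10 = 2*16311 + 8866 = 41488, q_10 = 2*1871 + 1017 = 4759.
  i=11: a_11=1, p_11 = 1*41488 + 16311 = 57799, q_11 = 1*4759 + 1871 = 6630.
Check: 57799^2 - 76*6630^2 = 3340724401 - 3340724400 = 1, so (x, y) = (57799, 6630) solves the equation, and by the theorem it is the least positive solution.

(x, y) = (57799, 6630)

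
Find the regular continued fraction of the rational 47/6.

Run the Euclidean algorithm on 47 and 6; the successive quotients are the partial quotients a_0, a_1, ... (each step inverts the fractional part left over by the previous one):
  47 = 7*6 + 5, so a_0 = 7.
  6 = 1*5 + 1, so a_1 = 1.
  5 = 5*1 + 0, so a_2 = 5.
The remainder reaches 0 after 3 divisions, so the expansion has 3 partial quotients, read off in order.

[7; 1, 5]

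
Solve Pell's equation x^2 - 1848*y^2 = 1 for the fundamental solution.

(x, y) = (43, 1)

First expand sqrt(1848) as a continued fraction. With x_i = (sqrt(1848) + m_i)/d_i and (m_0, d_0) = (0, 1): a_0 = floor(sqrt(1848)) = 42, since 42^2 = 1764 <= 1848 < 1849 = 43^2.
Iterate m_{i+1} = d_i*a_i - m_i, d_{i+1} = (1848 - m_{i+1}^2)/d_i, a_{i+1} = floor((a_0 + m_{i+1})/d_{i+1}):
  m_1 = 1*42 - 0 = 42, d_1 = (1848 - 42^2)/1 = 84/1 = 84, a_1 = floor((42 + 42)/84) = 1.
  m_2 = 84*1 - 42 = 42, d_2 = (1848 - 42^2)/84 = 84/84 = 1, a_2 = floor((42 + 42)/1) = 84.
  m_3 = 1*84 - 42 = 42, d_3 = (1848 - 42^2)/1 = 84/1 = 84: (m_3, d_3) = (m_1, d_1) = (42, 84), so from here the quotients repeat a_1, a_2; the period length is 2.
So sqrt(1848) = [42; (1, 84)] with period length k = 2.
k is even, so the fundamental solution of x^2 - 1848y^2 = 1 is (p_{k-1}, q_{k-1}) = (p_1, q_1); compute convergents through index 1.
Convergents (p_i = a_i*p_{i-1} + p_{i-2}, q_i = a_i*q_{i-1} + q_{i-2} with p_{-2}=0, p_{-1}=1, q_{-2}=1, q_{-1}=0):
  i=0: a_0=42, p_0 = 42*1 + 0 = 42, q_0 = 42*0 + 1 = 1.
  i=1: a_1=1, p_1 = 1*42 + 1 = 43, q_1 = 1*1 + 0 = 1.
Check: 43^2 - 1848*1^2 = 1849 - 1848 = 1, so (x, y) = (43, 1) solves the equation, and by the theorem it is the least positive solution.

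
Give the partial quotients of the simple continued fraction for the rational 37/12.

Run the Euclidean algorithm on 37 and 12; the successive quotients are the partial quotients a_0, a_1, ... (each step inverts the fractional part left over by the previous one):
  37 = 3*12 + 1, so a_0 = 3.
  12 = 12*1 + 0, so a_1 = 12.
The remainder reaches 0 after 2 divisions, so the expansion has 2 partial quotients, read off in order.

[3; 12]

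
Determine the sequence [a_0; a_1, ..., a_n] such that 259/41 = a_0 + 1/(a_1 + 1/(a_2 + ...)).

Run the Euclidean algorithm on 259 and 41; the successive quotients are the partial quotients a_0, a_1, ... (each step inverts the fractional part left over by the previous one):
  259 = 6*41 + 13, so a_0 = 6.
  41 = 3*13 + 2, so a_1 = 3.
  13 = 6*2 + 1, so a_2 = 6.
  2 = 2*1 + 0, so a_3 = 2.
The remainder reaches 0 after 4 divisions, so the expansion has 4 partial quotients, read off in order.

[6; 3, 6, 2]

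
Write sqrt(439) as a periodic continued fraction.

Write x_i = (sqrt(439) + m_i)/d_i with (m_0, d_0) = (0, 1). a_0 = floor(sqrt(439)) = 20, since 20^2 = 400 <= 439 < 441 = 21^2.
Iterate m_{i+1} = d_i*a_i - m_i, d_{i+1} = (439 - m_{i+1}^2)/d_i, a_{i+1} = floor((a_0 + m_{i+1})/d_{i+1}):
  m_1 = 1*20 - 0 = 20, d_1 = (439 - 20^2)/1 = 39/1 = 39, a_1 = floor((20 + 20)/39) = 1.
  m_2 = 39*1 - 20 = 19, d_2 = (439 - 19^2)/39 = 78/39 = 2, a_2 = floor((20 + 19)/2) = 19.
  m_3 = 2*19 - 19 = 19, d_3 = (439 - 19^2)/2 = 78/2 = 39, a_3 = floor((20 + 19)/39) = 1.
  m_4 = 39*1 - 19 = 20, d_4 = (439 - 20^2)/39 = 39/39 = 1, a_4 = floor((20 + 20)/1) = 40.
  m_5 = 1*40 - 20 = 20, d_5 = (439 - 20^2)/1 = 39/1 = 39: (m_5, d_5) = (m_1, d_1) = (20, 39), so from here the quotients repeat a_1, ..., a_4; the period length is 4.
Hence the expansion of sqrt(439) is a_0 = 20 followed by the repeating block 1, 19, 1, 40 (period 4).

[20; (1, 19, 1, 40)]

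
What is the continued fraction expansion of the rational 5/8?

Run the Euclidean algorithm on 5 and 8; the successive quotients are the partial quotients a_0, a_1, ... (each step inverts the fractional part left over by the previous one):
  5 = 0*8 + 5, so a_0 = 0.
  8 = 1*5 + 3, so a_1 = 1.
  5 = 1*3 + 2, so a_2 = 1.
  3 = 1*2 + 1, so a_3 = 1.
  2 = 2*1 + 0, so a_4 = 2.
The remainder reaches 0 after 5 divisions, so the expansion has 5 partial quotients, read off in order.

[0; 1, 1, 1, 2]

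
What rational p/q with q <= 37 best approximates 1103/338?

Expand x = 1103/338 as a continued fraction with the Euclidean algorithm:
  1103 = 3*338 + 89, so a_0 = 3.
  338 = 3*89 + 71, so a_1 = 3.
  89 = 1*71 + 18, so a_2 = 1.
  71 = 3*18 + 17, so a_3 = 3.
  18 = 1*17 + 1, so a_4 = 1.
  17 = 17*1 + 0, so a_5 = 17.
so x = [3; 3, 1, 3, 1, 17].
Convergents (p_i = a_i*p_{i-1} + p_{i-2}, q_i = a_i*q_{i-1} + q_{i-2} with p_{-2}=0, p_{-1}=1, q_{-2}=1, q_{-1}=0), until the denominator exceeds 37:
  i=0: a_0=3, p_0 = 3*1 + 0 = 3, q_0 = 3*0 + 1 = 1.
  i=1: a_1=3, p_1 = 3*3 + 1 = 10, q_1 = 3*1 + 0 = 3.
  i=2: a_2=1, p_2 = 1*10 + 3 = 13, q_2 = 1*3 + 1 = 4.
  i=3: a_3=3, p_3 = 3*13 + 10 = 49, q_3 = 3*4 + 3 = 15.
  i=4: a_4=1, p_4 = 1*49 + 13 = 62, q_4 = 1*15 + 4 = 19.
  i=5: a_5=17, p_5 = 17*62 + 49 = 1103, q_5 = 17*19 + 15 = 338.
q_5 = 338 > 37, so the last convergent with denominator <= 37 is p_4/q_4 = 62/19.
The closest fraction with denominator <= 37 is either p_4/q_4 or the intermediate fraction (k*p_4 + p_3)/(k*q_4 + q_3) with the largest k >= 1 whose denominator stays <= 37; these approach x as k grows, and every other convergent or intermediate fraction in range is farther away.
Largest k: floor((37 - q_3)/q_4) = floor((37 - 15)/19) = 1.
That gives (1*62 + 49)/(1*19 + 15) = 111/34.
Compare the errors: |x - 62/19| = |1103*19 - 62*338|/(338*19) = 1/6422, and |x - 111/34| = |1103*34 - 111*338|/(338*34) = 16/11492.
Cross-multiplying, 1*11492 = 11492 < 102752 = 16*6422, so 1/6422 is smaller: the convergent 62/19 is closer to x than 111/34.

62/19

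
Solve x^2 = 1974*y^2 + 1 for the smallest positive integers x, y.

First expand sqrt(1974) as a continued fraction. With x_i = (sqrt(1974) + m_i)/d_i and (m_0, d_0) = (0, 1): a_0 = floor(sqrt(1974)) = 44, since 44^2 = 1936 <= 1974 < 2025 = 45^2.
Iterate m_{i+1} = d_i*a_i - m_i, d_{i+1} = (1974 - m_{i+1}^2)/d_i, a_{i+1} = floor((a_0 + m_{i+1})/d_{i+1}):
  m_1 = 1*44 - 0 = 44, d_1 = (1974 - 44^2)/1 = 38/1 = 38, a_1 = floor((44 + 44)/38) = 2.
  m_2 = 38*2 - 44 = 32, d_2 = (1974 - 32^2)/38 = 950/38 = 25, a_2 = floor((44 + 32)/25) = 3.
  m_3 = 25*3 - 32 = 43, d_3 = (1974 - 43^2)/25 = 125/25 = 5, a_3 = floor((44 + 43)/5) = 17.
  m_4 = 5*17 - 43 = 42, d_4 = (1974 - 42^2)/5 = 210/5 = 42, a_4 = floor((44 + 42)/42) = 2.
  m_5 = 42*2 - 42 = 42, d_5 = (1974 - 42^2)/42 = 210/42 = 5, a_5 = floor((44 + 42)/5) = 17.
  m_6 = 5*17 - 42 = 43, d_6 = (1974 - 43^2)/5 = 125/5 = 25, a_6 = floor((44 + 43)/25) = 3.
  m_7 = 25*3 - 43 = 32, d_7 = (1974 - 32^2)/25 = 950/25 = 38, a_7 = floor((44 + 32)/38) = 2.
  m_8 = 38*2 - 32 = 44, d_8 = (1974 - 44^2)/38 = 38/38 = 1, a_8 = floor((44 + 44)/1) = 88.
  m_9 = 1*88 - 44 = 44, d_9 = (1974 - 44^2)/1 = 38/1 = 38: (m_9, d_9) = (m_1, d_1) = (44, 38), so from here the quotients repeat a_1, ..., a_8; the period length is 8.
So sqrt(1974) = [44; (2, 3, 17, 2, 17, 3, 2, 88)] with period length k = 8.
k is even, so the fundamental solution of x^2 - 1974y^2 = 1 is (p_{k-1}, q_{k-1}) = (p_7, q_7); compute convergents through index 7.
Convergents (p_i = a_i*p_{i-1} + p_{i-2}, q_i = a_i*q_{i-1} + q_{i-2} with p_{-2}=0, p_{-1}=1, q_{-2}=1, q_{-1}=0):
  i=0: a_0=44, p_0 = 44*1 + 0 = 44, q_0 = 44*0 + 1 = 1.
  i=1: a_1=2, p_1 = 2*44 + 1 = 89, q_1 = 2*1 + 0 = 2.
  i=2: a_2=3, p_2 = 3*89 + 44 = 311, q_2 = 3*2 + 1 = 7.
  i=3: a_3=17, p_3 = 17*311 + 89 = 5376, q_3 = 17*7 + 2 = 121.
  i=4: a_4=2, p_4 = 2*5376 + 311 = 11063, q_4 = 2*121 + 7 = 249.
  i=5: a_5=17, p_5 = 17*11063 + 5376 = 193447, q_5 = 17*249 + 121 = 4354.
  i=6: a_6=3, p_6 = 3*193447 + 11063 = 591404, q_6 = 3*4354 + 249 = 13311.
  i=7: a_7=2, p_7 = 2*591404 + 193447 = 1376255, q_7 = 2*13311 + 4354 = 30976.
Check: 1376255^2 - 1974*30976^2 = 1894077825025 - 1894077825024 = 1, so (x, y) = (1376255, 30976) solves the equation, and by the theorem it is the least positive solution.

(x, y) = (1376255, 30976)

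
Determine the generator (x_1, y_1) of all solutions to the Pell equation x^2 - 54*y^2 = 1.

First expand sqrt(54) as a continued fraction. With x_i = (sqrt(54) + m_i)/d_i and (m_0, d_0) = (0, 1): a_0 = floor(sqrt(54)) = 7, since 7^2 = 49 <= 54 < 64 = 8^2.
Iterate m_{i+1} = d_i*a_i - m_i, d_{i+1} = (54 - m_{i+1}^2)/d_i, a_{i+1} = floor((a_0 + m_{i+1})/d_{i+1}):
  m_1 = 1*7 - 0 = 7, d_1 = (54 - 7^2)/1 = 5/1 = 5, a_1 = floor((7 + 7)/5) = 2.
  m_2 = 5*2 - 7 = 3, d_2 = (54 - 3^2)/5 = 45/5 = 9, a_2 = floor((7 + 3)/9) = 1.
  m_3 = 9*1 - 3 = 6, d_3 = (54 - 6^2)/9 = 18/9 = 2, a_3 = floor((7 + 6)/2) = 6.
  m_4 = 2*6 - 6 = 6, d_4 = (54 - 6^2)/2 = 18/2 = 9, a_4 = floor((7 + 6)/9) = 1.
  m_5 = 9*1 - 6 = 3, d_5 = (54 - 3^2)/9 = 45/9 = 5, a_5 = floor((7 + 3)/5) = 2.
  m_6 = 5*2 - 3 = 7, d_6 = (54 - 7^2)/5 = 5/5 = 1, a_6 = floor((7 + 7)/1) = 14.
  m_7 = 1*14 - 7 = 7, d_7 = (54 - 7^2)/1 = 5/1 = 5: (m_7, d_7) = (m_1, d_1) = (7, 5), so from here the quotients repeat a_1, ..., a_6; the period length is 6.
So sqrt(54) = [7; (2, 1, 6, 1, 2, 14)] with period length k = 6.
k is even, so the fundamental solution of x^2 - 54y^2 = 1 is (p_{k-1}, q_{k-1}) = (p_5, q_5); compute convergents through index 5.
Convergents (p_i = a_i*p_{i-1} + p_{i-2}, q_i = a_i*q_{i-1} + q_{i-2} with p_{-2}=0, p_{-1}=1, q_{-2}=1, q_{-1}=0):
  i=0: a_0=7, p_0 = 7*1 + 0 = 7, q_0 = 7*0 + 1 = 1.
  i=1: a_1=2, p_1 = 2*7 + 1 = 15, q_1 = 2*1 + 0 = 2.
  i=2: a_2=1, p_2 = 1*15 + 7 = 22, q_2 = 1*2 + 1 = 3.
  i=3: a_3=6, p_3 = 6*22 + 15 = 147, q_3 = 6*3 + 2 = 20.
  i=4: a_4=1, p_4 = 1*147 + 22 = 169, q_4 = 1*20 + 3 = 23.
  i=5: a_5=2, p_5 = 2*169 + 147 = 485, q_5 = 2*23 + 20 = 66.
Check: 485^2 - 54*66^2 = 235225 - 235224 = 1, so (x, y) = (485, 66) solves the equation, and by the theorem it is the least positive solution.

(x, y) = (485, 66)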